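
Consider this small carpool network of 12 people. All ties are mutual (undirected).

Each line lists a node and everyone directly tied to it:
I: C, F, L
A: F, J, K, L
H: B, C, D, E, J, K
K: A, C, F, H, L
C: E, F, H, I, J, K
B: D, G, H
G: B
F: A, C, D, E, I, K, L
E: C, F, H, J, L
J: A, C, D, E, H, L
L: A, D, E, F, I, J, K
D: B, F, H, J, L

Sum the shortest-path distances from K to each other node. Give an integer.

18

Distances from K: A:1, B:2, C:1, D:2, E:2, F:1, G:3, H:1, I:2, J:2, L:1.
Sum = 1 + 2 + 1 + 2 + 2 + 1 + 3 + 1 + 2 + 2 + 1 = 18.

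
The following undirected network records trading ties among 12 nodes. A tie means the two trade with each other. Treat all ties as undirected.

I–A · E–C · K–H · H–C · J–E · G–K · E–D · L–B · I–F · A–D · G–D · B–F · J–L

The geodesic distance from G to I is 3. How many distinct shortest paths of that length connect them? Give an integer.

The shortest distance is 3, and the only length-3 path is G–D–A–I. So there is exactly 1 shortest path.

1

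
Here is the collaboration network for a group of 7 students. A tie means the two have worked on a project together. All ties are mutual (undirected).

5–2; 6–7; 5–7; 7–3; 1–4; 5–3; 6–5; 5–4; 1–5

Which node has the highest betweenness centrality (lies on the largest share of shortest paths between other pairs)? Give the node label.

5

Unnormalized betweenness of each node: 1:0, 2:0, 3:0, 4:0, 5:23/2, 6:0, 7:1/2.
5 has the largest value, 23/2, making it the main broker — the node through which the most shortest paths run.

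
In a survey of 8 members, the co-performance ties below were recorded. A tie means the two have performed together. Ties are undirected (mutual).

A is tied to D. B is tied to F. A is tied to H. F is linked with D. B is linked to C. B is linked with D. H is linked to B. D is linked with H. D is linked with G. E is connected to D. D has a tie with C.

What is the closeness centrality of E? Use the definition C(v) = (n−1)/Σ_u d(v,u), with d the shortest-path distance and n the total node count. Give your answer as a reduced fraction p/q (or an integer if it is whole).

7/13

Distances from E: A:2, B:2, C:2, D:1, F:2, G:2, H:2. Sum = 13.
n = 8, so closeness = 7/13.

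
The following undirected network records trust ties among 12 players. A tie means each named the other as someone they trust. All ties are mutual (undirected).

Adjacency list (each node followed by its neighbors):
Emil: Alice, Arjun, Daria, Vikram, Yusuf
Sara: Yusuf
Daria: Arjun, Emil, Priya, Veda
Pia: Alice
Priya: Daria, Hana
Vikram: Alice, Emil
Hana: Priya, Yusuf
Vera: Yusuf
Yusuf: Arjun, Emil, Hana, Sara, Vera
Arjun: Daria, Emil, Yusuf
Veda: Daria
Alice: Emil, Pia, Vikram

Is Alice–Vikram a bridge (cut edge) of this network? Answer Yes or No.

Even without that edge, Alice still reaches Vikram via Alice – Emil – Vikram, so the network stays connected. Not a bridge.

No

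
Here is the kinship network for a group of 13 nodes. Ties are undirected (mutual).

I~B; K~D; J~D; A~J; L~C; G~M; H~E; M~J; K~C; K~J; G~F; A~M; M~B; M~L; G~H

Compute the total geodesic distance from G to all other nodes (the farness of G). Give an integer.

Distances from G: A:2, B:2, C:3, D:3, E:2, F:1, H:1, I:3, J:2, K:3, L:2, M:1.
Sum = 2 + 2 + 3 + 3 + 2 + 1 + 1 + 3 + 2 + 3 + 2 + 1 = 25.

25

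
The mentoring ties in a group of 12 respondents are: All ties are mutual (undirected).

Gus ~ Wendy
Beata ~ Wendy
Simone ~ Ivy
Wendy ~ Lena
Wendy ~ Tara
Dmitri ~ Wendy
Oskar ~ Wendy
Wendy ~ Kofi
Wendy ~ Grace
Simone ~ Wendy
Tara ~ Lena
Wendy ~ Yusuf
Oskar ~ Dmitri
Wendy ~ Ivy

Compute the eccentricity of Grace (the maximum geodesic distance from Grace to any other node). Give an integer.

Distances from Grace: Beata:2, Dmitri:2, Gus:2, Ivy:2, Kofi:2, Lena:2, Oskar:2, Simone:2, Tara:2, Wendy:1, Yusuf:2.
The largest is 2 (to Kofi, Simone, Oskar, Tara, Yusuf, Dmitri, Beata, Ivy, Gus, and Lena), so the eccentricity of Grace is 2.

2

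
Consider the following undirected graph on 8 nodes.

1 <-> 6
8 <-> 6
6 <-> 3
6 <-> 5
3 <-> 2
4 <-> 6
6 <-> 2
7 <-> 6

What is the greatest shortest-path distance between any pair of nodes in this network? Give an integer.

Eccentricity of each node (its greatest distance to any other): 1:2, 2:2, 3:2, 4:2, 5:2, 6:1, 7:2, 8:2.
The maximum eccentricity is 2, realized for instance by the pair 2–1 via 2 – 6 – 1. So the diameter is 2.

2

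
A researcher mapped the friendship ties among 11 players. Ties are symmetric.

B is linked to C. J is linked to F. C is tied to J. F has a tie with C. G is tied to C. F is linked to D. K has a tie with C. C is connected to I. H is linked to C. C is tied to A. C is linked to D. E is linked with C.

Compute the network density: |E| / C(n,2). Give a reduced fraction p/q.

There are 12 edges and 11 nodes, so the maximum possible is C(11,2) = 55.
Density = 12/55.

12/55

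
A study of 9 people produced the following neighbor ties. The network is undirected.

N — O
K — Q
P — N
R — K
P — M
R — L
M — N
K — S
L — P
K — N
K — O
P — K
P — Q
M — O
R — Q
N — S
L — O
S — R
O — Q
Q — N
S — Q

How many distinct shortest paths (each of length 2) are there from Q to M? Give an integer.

The shortest distance is 2. The length-2 paths are: Q–N–M; Q–P–M; Q–O–M.
That gives 3 distinct shortest paths.

3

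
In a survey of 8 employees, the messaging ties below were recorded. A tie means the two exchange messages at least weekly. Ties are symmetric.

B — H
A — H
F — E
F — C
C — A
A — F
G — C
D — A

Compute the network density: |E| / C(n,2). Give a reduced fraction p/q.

2/7

There are 8 edges and 8 nodes, so the maximum possible is C(8,2) = 28.
Density = 8/28 = 2/7.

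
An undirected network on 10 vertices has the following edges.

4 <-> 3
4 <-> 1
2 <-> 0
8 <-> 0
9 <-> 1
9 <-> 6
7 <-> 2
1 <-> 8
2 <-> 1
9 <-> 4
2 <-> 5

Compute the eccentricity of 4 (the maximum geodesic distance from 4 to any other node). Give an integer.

Distances from 4: 0:3, 1:1, 2:2, 3:1, 5:3, 6:2, 7:3, 8:2, 9:1.
The largest is 3 (to 0, 7, and 5), so the eccentricity of 4 is 3.

3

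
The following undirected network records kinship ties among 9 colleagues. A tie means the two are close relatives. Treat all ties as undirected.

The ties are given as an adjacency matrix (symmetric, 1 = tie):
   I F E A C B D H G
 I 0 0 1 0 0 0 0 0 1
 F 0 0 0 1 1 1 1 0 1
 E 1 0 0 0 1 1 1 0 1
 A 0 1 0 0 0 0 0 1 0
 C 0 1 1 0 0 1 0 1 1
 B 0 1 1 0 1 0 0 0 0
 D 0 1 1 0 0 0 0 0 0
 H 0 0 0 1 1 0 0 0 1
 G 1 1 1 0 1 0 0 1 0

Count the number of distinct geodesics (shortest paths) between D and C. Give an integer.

The shortest distance is 2. The length-2 paths are: D–F–C; D–E–C.
That gives 2 distinct shortest paths.

2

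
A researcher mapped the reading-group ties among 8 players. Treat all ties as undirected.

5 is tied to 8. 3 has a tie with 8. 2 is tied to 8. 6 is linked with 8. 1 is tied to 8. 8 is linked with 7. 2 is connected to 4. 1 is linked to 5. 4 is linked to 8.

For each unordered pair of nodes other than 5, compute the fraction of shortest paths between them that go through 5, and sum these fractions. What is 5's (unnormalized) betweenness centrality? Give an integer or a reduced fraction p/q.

No shortest path between any pair of other nodes passes through 5.
Summing the contributions gives betweenness(5) = 0.

0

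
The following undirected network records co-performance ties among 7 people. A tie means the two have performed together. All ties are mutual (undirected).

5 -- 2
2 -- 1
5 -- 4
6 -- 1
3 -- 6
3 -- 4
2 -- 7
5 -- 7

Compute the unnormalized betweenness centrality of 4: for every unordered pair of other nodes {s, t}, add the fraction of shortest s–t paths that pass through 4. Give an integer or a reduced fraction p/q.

3

Pairs whose geodesics pass through 4 — 3–2: 1/2; 3–7: 1; 3–5: 1; 6–5: 1/2.
All other pairs contribute 0.
Summing the contributions gives betweenness(4) = 3.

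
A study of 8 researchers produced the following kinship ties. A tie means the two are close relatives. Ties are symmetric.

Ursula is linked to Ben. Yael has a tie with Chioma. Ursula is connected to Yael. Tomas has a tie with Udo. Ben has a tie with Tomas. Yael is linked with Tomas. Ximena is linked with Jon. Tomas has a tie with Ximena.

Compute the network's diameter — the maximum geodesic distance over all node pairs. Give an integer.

Eccentricity of each node (its greatest distance to any other): Ben:3, Chioma:4, Jon:4, Tomas:2, Udo:3, Ursula:4, Ximena:3, Yael:3.
The maximum eccentricity is 4, realized for instance by the pair Jon–Chioma via Jon – Ximena – Tomas – Yael – Chioma. So the diameter is 4.

4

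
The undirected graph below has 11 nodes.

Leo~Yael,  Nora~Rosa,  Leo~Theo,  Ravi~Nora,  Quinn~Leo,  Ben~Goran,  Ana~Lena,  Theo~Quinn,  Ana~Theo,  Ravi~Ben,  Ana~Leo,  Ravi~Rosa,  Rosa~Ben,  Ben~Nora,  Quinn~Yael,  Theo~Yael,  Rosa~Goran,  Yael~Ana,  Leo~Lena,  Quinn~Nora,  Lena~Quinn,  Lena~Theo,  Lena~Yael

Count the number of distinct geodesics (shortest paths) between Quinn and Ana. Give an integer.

The shortest distance is 2. The length-2 paths are: Quinn–Theo–Ana; Quinn–Yael–Ana; Quinn–Leo–Ana; Quinn–Lena–Ana.
That gives 4 distinct shortest paths.

4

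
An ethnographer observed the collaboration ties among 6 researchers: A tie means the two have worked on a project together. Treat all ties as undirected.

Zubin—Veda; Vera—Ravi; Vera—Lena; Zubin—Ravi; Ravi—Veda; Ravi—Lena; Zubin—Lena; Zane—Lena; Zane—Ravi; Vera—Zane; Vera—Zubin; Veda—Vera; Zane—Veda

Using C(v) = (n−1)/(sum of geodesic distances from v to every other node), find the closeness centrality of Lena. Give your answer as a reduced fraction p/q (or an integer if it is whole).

5/6

Distances from Lena: Ravi:1, Veda:2, Vera:1, Zane:1, Zubin:1. Sum = 6.
n = 6, so closeness = 5/6.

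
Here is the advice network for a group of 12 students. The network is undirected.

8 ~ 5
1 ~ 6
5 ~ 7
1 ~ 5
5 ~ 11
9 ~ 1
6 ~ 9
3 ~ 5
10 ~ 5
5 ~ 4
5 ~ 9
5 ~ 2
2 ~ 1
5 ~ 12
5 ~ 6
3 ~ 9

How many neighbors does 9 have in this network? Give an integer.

4

9 is directly tied to 1, 3, 5, and 6. That is 4 neighbors, so the degree of 9 is 4.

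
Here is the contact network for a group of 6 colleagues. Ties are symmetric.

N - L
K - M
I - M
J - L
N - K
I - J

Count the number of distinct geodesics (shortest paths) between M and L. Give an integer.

The shortest distance is 3. The length-3 paths are: M–I–J–L; M–K–N–L.
That gives 2 distinct shortest paths.

2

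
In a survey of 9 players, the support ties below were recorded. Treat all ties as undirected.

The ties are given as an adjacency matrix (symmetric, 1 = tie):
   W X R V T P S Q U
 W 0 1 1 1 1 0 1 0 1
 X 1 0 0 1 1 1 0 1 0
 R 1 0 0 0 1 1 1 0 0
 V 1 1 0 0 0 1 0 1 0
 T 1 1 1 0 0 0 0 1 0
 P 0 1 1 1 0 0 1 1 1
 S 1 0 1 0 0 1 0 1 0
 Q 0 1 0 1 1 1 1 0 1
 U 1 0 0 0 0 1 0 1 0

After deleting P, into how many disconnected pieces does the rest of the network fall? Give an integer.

1

P's neighbors (Q, R, S, U, V, and X) remain reachable from one another through other ties, so the rest of the network stays in one piece.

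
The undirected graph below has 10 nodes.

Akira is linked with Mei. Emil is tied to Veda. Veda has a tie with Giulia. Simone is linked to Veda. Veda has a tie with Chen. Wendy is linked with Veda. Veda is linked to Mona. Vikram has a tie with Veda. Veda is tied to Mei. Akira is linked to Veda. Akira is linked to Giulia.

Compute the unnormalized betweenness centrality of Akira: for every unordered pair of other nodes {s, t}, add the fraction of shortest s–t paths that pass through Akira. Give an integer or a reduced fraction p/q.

1/2

Pairs whose geodesics pass through Akira — Giulia–Mei: 1/2.
All other pairs contribute 0.
Summing the contributions gives betweenness(Akira) = 1/2.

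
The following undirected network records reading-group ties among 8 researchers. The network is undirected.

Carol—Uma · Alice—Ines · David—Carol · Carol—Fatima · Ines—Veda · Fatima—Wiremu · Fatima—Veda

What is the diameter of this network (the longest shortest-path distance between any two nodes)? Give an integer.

5

Eccentricity of each node (its greatest distance to any other): Alice:5, Carol:4, David:5, Fatima:3, Ines:4, Uma:5, Veda:3, Wiremu:4.
The maximum eccentricity is 5, realized for instance by the pair Uma–Alice via Uma – Carol – Fatima – Veda – Ines – Alice. So the diameter is 5.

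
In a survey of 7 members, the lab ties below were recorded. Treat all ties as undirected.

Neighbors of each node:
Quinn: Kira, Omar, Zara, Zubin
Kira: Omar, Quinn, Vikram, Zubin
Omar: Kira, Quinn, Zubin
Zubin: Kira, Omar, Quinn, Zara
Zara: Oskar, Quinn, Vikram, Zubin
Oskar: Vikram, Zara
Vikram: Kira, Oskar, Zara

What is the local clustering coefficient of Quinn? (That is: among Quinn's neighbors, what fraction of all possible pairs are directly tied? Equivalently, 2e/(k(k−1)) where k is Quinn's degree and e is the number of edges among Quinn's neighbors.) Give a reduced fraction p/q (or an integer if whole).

Quinn's neighbors: Kira, Omar, Zara, and Zubin (k = 4).
Possible neighbor pairs: C(4,2) = 6. Edges among them: Kira–Omar, Kira–Zubin, Omar–Zubin, Zara–Zubin → e = 4.
Clustering(Quinn) = 4/6 = 2/3.

2/3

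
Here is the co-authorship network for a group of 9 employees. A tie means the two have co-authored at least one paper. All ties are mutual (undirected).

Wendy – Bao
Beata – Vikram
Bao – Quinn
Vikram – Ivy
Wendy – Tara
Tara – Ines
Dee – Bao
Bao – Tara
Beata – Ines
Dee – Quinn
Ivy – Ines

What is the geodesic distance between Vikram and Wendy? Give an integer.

One shortest route is Vikram – Beata – Ines – Tara – Wendy, which uses 4 edges, and at distance 3 from Vikram we only reach {Tara}, which does not include Wendy. So d(Vikram,Wendy) = 4.

4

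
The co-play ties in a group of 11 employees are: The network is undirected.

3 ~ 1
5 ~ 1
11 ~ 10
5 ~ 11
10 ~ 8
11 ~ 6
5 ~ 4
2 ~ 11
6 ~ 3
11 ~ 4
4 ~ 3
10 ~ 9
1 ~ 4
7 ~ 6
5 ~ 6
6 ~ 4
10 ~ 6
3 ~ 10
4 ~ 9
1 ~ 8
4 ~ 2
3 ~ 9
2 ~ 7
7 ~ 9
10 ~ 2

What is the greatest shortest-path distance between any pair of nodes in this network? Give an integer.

3

Eccentricity of each node (its greatest distance to any other): 1:3, 2:2, 3:2, 4:2, 5:2, 6:2, 7:3, 8:3, 9:2, 10:2, 11:2.
The maximum eccentricity is 3, realized for instance by the pair 1–7 via 1 – 4 – 9 – 7. So the diameter is 3.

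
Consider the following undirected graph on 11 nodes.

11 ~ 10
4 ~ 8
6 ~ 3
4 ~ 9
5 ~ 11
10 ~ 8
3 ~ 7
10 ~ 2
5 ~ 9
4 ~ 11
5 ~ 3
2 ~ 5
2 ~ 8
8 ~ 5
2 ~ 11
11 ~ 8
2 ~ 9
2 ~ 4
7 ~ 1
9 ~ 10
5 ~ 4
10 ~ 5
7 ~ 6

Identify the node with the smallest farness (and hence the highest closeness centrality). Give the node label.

5

Farness (sum of distances to all others) for each node — 1:32, 2:18, 3:17, 4:19, 5:14, 6:24, 7:23, 8:19, 9:20, 10:19, 11:19.
The smallest farness is 14, for 5, so 5 has the highest closeness.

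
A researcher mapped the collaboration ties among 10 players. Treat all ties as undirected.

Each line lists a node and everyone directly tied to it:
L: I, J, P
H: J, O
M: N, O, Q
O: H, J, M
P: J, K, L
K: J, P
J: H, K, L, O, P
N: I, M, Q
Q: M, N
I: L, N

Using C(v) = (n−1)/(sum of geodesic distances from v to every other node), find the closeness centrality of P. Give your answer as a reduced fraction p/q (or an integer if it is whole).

9/19

Distances from P: H:2, I:2, J:1, K:1, L:1, M:3, N:3, O:2, Q:4. Sum = 19.
n = 10, so closeness = 9/19.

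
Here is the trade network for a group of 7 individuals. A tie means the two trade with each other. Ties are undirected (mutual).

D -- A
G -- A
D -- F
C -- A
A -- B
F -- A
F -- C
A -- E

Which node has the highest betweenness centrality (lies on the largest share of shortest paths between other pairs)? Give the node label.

A

Unnormalized betweenness of each node: A:25/2, B:0, C:0, D:0, E:0, F:1/2, G:0.
A has the largest value, 25/2, making it the main broker — the node through which the most shortest paths run.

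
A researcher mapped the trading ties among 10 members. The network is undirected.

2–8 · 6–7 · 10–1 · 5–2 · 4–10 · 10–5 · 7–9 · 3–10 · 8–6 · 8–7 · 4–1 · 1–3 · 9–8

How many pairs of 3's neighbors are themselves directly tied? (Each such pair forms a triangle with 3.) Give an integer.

3's neighbors: 1 and 10.
Neighbor pairs that are themselves tied: 3–1–10. Each forms one triangle with 3, for 1 in total.

1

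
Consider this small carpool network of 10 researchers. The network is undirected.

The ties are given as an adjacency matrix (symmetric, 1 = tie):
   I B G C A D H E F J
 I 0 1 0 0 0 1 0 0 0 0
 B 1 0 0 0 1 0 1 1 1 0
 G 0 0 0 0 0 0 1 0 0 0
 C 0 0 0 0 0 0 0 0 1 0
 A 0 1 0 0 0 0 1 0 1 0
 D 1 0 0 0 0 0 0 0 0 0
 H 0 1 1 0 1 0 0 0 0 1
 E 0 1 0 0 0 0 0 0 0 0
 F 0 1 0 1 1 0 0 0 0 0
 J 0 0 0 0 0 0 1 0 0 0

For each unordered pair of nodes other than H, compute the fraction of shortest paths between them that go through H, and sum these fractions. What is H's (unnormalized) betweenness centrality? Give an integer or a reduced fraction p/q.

Pairs whose geodesics pass through H — I–G: 1; I–J: 1; B–G: 1; B–J: 1; G–C: 2/2; G–A: 1; G–D: 1; G–E: 1; G–F: 2/2; G–J: 1; C–J: 2/2; A–J: 1; D–J: 1; E–J: 1 … (+1 more pairs).
All other pairs contribute 0.
Summing the contributions gives betweenness(H) = 15.

15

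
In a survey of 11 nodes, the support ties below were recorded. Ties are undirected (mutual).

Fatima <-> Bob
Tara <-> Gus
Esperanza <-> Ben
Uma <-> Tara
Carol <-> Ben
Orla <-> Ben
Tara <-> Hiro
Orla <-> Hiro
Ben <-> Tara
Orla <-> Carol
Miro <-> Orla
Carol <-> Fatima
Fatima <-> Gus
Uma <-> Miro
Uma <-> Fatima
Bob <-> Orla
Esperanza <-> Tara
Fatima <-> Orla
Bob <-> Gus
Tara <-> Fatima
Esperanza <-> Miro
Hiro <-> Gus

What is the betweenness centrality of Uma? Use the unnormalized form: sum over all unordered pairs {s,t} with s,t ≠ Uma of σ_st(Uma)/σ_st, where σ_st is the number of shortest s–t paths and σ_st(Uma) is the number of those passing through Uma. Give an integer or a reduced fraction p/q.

Pairs whose geodesics pass through Uma — Fatima–Miro: 1/2; Gus–Miro: 2/6; Tara–Miro: 1/2.
All other pairs contribute 0.
Summing the contributions gives betweenness(Uma) = 4/3.

4/3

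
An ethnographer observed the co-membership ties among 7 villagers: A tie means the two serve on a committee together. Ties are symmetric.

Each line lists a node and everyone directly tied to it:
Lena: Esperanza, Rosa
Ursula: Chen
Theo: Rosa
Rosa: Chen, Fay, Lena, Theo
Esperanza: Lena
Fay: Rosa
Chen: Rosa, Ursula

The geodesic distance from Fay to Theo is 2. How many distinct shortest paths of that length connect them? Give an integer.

The shortest distance is 2, and the only length-2 path is Fay–Rosa–Theo. So there is exactly 1 shortest path.

1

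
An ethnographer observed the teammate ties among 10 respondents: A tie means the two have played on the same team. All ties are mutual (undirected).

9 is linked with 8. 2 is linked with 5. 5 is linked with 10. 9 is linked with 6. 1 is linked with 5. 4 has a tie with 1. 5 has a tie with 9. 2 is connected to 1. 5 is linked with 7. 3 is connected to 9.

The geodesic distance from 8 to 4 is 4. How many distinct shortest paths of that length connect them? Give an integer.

The shortest distance is 4, and the only length-4 path is 8–9–5–1–4. So there is exactly 1 shortest path.

1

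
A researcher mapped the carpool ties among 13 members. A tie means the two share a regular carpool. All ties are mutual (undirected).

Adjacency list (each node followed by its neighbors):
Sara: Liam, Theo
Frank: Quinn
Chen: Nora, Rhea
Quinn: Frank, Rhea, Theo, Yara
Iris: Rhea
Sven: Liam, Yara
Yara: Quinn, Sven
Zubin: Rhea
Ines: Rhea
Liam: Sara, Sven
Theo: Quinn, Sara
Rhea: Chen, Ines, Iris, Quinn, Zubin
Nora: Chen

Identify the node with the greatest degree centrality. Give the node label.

Rhea

Degrees — Chen:2, Frank:1, Ines:1, Iris:1, Liam:2, Nora:1, Quinn:4, Rhea:5, Sara:2, Sven:2, Theo:2, Yara:2, Zubin:1.
The maximum is 5, attained only by Rhea.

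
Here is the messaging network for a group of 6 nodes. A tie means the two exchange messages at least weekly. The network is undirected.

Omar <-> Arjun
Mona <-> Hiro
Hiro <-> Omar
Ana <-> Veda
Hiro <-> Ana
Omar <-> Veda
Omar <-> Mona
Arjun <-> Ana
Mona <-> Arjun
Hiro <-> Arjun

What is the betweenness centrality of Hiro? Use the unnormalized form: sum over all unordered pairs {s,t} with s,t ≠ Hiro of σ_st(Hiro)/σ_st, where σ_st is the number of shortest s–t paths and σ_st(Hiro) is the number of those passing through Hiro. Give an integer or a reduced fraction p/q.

5/6

Pairs whose geodesics pass through Hiro — Mona–Ana: 1/2; Ana–Omar: 1/3.
All other pairs contribute 0.
Summing the contributions gives betweenness(Hiro) = 5/6.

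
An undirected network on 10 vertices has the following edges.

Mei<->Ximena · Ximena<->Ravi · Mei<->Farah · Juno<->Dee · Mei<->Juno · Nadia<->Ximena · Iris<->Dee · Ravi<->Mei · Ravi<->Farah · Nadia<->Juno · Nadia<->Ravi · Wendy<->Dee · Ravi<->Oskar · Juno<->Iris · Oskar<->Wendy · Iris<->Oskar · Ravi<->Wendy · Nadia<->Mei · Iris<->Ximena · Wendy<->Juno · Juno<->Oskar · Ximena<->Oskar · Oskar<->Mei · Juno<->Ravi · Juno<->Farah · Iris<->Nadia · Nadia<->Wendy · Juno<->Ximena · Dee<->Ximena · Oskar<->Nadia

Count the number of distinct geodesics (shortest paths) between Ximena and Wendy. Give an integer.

5

The shortest distance is 2. The length-2 paths are: Ximena–Oskar–Wendy; Ximena–Dee–Wendy; Ximena–Ravi–Wendy; Ximena–Nadia–Wendy; Ximena–Juno–Wendy.
That gives 5 distinct shortest paths.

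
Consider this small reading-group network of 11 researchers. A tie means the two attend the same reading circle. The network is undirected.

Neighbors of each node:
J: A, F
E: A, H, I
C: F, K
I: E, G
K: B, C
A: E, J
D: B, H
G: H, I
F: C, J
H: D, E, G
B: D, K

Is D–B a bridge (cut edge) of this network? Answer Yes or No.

Even without that edge, D still reaches B via D – H – E – A – J – F – C – K – B, so the network stays connected. Not a bridge.

No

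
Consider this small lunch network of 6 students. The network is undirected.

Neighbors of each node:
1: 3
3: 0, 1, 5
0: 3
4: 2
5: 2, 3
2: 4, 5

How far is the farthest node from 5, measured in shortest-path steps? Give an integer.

Distances from 5: 0:2, 1:2, 2:1, 3:1, 4:2.
The largest is 2 (to 4, 0, and 1), so the eccentricity of 5 is 2.

2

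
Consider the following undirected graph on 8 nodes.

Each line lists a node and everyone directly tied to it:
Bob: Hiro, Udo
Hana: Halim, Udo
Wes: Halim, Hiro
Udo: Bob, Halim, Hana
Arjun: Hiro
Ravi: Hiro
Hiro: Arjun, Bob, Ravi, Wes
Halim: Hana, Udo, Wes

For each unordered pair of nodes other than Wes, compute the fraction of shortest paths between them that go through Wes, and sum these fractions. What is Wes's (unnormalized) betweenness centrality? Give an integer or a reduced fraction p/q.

9/2

Pairs whose geodesics pass through Wes — Hiro–Hana: 1/2; Hiro–Halim: 1; Hana–Ravi: 1/2; Hana–Arjun: 1/2; Ravi–Halim: 1; Arjun–Halim: 1.
All other pairs contribute 0.
Summing the contributions gives betweenness(Wes) = 9/2.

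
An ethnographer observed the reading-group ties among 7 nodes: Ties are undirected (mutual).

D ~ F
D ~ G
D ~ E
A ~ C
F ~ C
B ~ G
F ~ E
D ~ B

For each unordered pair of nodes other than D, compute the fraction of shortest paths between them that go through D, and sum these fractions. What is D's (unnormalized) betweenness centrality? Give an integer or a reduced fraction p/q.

8

Pairs whose geodesics pass through D — E–B: 1; E–G: 1; A–B: 1; A–G: 1; F–B: 1; F–G: 1; C–B: 1; C–G: 1.
All other pairs contribute 0.
Summing the contributions gives betweenness(D) = 8.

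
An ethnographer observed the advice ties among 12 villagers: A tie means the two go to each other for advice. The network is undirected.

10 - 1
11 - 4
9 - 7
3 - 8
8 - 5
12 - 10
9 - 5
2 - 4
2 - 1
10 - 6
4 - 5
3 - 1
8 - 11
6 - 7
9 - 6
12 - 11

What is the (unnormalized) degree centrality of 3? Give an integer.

3 is directly tied to 1 and 8. That is 2 neighbors, so the degree of 3 is 2.

2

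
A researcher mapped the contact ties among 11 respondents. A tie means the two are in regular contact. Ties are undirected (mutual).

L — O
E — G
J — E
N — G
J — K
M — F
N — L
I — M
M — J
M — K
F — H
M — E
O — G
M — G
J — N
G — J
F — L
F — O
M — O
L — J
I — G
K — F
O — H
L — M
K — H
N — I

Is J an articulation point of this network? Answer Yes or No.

No

Even without J, every remaining node can still reach every other (the residual graph is connected), so J is not a cut vertex.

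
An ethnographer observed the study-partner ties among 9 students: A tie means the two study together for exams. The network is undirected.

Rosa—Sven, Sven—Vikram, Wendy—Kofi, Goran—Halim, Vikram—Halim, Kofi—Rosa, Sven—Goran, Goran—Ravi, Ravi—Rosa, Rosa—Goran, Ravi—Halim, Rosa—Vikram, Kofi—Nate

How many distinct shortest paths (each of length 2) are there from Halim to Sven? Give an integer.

2

The shortest distance is 2. The length-2 paths are: Halim–Vikram–Sven; Halim–Goran–Sven.
That gives 2 distinct shortest paths.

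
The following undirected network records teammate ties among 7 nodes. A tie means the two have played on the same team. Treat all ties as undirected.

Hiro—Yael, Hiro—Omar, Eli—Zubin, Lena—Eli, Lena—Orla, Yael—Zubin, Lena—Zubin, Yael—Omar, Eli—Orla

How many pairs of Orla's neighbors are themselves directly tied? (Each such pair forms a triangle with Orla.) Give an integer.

Orla's neighbors: Eli and Lena.
Neighbor pairs that are themselves tied: Orla–Eli–Lena. Each forms one triangle with Orla, for 1 in total.

1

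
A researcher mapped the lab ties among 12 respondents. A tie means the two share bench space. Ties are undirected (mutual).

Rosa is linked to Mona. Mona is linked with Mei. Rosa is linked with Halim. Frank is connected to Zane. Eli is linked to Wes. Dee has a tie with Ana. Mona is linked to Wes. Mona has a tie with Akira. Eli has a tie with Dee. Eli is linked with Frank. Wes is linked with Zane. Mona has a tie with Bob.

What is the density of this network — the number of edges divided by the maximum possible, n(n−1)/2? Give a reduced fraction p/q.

2/11

There are 12 edges and 12 nodes, so the maximum possible is C(12,2) = 66.
Density = 12/66 = 2/11.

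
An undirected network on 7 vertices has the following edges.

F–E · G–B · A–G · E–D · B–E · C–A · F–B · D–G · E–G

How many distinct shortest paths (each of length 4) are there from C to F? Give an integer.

2

The shortest distance is 4. The length-4 paths are: C–A–G–E–F; C–A–G–B–F.
That gives 2 distinct shortest paths.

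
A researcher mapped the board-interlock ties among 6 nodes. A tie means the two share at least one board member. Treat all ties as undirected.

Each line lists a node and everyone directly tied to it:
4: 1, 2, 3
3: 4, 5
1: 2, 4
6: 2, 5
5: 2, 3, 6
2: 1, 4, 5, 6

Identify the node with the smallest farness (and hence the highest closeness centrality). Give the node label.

Farness (sum of distances to all others) for each node — 1:8, 2:6, 3:8, 4:7, 5:7, 6:8.
The smallest farness is 6, for 2, so 2 has the highest closeness.

2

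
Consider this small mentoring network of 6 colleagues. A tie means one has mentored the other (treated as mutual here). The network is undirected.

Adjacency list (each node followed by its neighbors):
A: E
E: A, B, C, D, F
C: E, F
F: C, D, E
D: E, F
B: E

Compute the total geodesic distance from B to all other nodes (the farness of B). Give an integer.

Distances from B: A:2, C:2, D:2, E:1, F:2.
Sum = 2 + 2 + 2 + 1 + 2 = 9.

9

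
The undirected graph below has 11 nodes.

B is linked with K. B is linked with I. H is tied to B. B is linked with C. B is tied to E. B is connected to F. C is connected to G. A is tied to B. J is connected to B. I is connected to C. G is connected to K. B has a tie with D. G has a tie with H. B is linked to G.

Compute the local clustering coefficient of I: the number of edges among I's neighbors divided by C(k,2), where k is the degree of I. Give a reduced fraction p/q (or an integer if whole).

I's neighbors: B and C (k = 2).
Possible neighbor pairs: C(2,2) = 1. Edges among them: B–C → e = 1.
Clustering(I) = 1/1.

1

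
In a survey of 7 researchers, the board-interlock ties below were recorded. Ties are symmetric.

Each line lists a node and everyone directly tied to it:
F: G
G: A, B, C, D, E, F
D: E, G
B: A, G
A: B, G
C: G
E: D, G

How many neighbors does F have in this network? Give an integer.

1

F is directly tied to G. That is 1 neighbor, so the degree of F is 1.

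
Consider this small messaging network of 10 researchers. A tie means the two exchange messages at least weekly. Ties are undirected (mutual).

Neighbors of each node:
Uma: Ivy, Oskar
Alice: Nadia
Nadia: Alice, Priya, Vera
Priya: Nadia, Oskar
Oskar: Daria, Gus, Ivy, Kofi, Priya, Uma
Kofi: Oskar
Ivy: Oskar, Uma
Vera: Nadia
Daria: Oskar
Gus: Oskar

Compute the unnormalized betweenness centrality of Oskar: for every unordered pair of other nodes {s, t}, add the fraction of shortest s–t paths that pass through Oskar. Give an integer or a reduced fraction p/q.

Pairs whose geodesics pass through Oskar — Vera–Kofi: 1; Vera–Ivy: 1; Vera–Uma: 1; Vera–Gus: 1; Vera–Daria: 1; Priya–Kofi: 1; Priya–Ivy: 1; Priya–Uma: 1; Priya–Gus: 1; Priya–Daria: 1; Kofi–Alice: 1; Kofi–Ivy: 1; Kofi–Nadia: 1; Kofi–Uma: 1 … (+15 more pairs).
All other pairs contribute 0.
Summing the contributions gives betweenness(Oskar) = 29.

29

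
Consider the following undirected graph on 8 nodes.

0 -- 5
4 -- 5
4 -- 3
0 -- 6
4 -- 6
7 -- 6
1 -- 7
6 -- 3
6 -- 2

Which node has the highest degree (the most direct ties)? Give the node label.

6

Degrees — 0:2, 1:1, 2:1, 3:2, 4:3, 5:2, 6:5, 7:2.
The maximum is 5, attained only by 6.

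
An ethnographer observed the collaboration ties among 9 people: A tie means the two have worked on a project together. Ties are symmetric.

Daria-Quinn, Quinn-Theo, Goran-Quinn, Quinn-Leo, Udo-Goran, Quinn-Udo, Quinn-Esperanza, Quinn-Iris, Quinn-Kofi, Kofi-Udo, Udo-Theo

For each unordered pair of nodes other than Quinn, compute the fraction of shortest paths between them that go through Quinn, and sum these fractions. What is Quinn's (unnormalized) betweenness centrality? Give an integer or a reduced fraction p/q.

47/2

Pairs whose geodesics pass through Quinn — Leo–Goran: 1; Leo–Iris: 1; Leo–Daria: 1; Leo–Esperanza: 1; Leo–Udo: 1; Leo–Theo: 1; Leo–Kofi: 1; Goran–Iris: 1; Goran–Daria: 1; Goran–Esperanza: 1; Goran–Theo: 1/2; Goran–Kofi: 1/2; Iris–Daria: 1; Iris–Esperanza: 1 … (+11 more pairs).
All other pairs contribute 0.
Summing the contributions gives betweenness(Quinn) = 47/2.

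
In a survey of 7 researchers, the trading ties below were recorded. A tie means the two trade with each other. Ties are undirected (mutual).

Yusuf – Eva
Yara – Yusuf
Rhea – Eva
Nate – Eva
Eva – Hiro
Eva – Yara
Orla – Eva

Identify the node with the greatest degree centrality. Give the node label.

Eva

Degrees — Eva:6, Hiro:1, Nate:1, Orla:1, Rhea:1, Yara:2, Yusuf:2.
The maximum is 6, attained only by Eva.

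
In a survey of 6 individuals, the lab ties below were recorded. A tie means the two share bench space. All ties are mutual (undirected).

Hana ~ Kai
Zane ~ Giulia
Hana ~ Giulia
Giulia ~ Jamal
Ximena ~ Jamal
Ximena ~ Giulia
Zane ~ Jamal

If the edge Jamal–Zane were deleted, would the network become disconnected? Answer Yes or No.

Even without that edge, Jamal still reaches Zane via Jamal – Giulia – Zane, so the network stays connected. Not a bridge.

No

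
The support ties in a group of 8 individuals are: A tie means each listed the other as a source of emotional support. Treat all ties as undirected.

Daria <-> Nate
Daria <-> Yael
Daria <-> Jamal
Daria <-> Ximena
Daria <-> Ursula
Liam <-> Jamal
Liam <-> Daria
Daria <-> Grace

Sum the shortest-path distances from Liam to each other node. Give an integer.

12

Distances from Liam: Daria:1, Grace:2, Jamal:1, Nate:2, Ursula:2, Ximena:2, Yael:2.
Sum = 1 + 2 + 1 + 2 + 2 + 2 + 2 = 12.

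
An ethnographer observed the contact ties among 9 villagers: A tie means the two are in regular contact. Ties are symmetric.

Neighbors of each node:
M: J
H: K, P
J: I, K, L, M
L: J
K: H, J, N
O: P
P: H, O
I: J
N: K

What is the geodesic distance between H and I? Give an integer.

One shortest route is H – K – J – I, which uses 3 edges, and at distance 2 from H we only reach {J, N, O}, which does not include I. So d(H,I) = 3.

3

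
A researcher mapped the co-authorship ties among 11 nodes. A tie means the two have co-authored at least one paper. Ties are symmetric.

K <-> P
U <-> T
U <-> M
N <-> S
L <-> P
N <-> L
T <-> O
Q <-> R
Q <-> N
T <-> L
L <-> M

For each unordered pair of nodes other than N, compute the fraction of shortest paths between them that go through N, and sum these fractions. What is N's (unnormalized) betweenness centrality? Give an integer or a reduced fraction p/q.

23

Pairs whose geodesics pass through N — L–S: 1; L–Q: 1; L–R: 1; S–Q: 1; S–P: 1; S–R: 1; S–O: 1; S–U: 2/2; S–K: 1; S–T: 1; S–M: 1; Q–P: 1; Q–O: 1; Q–U: 2/2 … (+9 more pairs).
All other pairs contribute 0.
Summing the contributions gives betweenness(N) = 23.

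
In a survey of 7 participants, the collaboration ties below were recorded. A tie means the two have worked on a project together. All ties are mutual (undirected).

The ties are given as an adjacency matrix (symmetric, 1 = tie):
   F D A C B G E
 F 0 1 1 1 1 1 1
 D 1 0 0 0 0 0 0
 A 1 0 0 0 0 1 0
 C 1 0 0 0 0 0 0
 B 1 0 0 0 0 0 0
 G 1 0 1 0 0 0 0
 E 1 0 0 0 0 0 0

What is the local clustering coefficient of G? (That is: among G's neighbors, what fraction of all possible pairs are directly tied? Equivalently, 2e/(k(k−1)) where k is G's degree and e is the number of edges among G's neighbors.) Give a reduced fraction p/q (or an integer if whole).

1

G's neighbors: A and F (k = 2).
Possible neighbor pairs: C(2,2) = 1. Edges among them: A–F → e = 1.
Clustering(G) = 1/1.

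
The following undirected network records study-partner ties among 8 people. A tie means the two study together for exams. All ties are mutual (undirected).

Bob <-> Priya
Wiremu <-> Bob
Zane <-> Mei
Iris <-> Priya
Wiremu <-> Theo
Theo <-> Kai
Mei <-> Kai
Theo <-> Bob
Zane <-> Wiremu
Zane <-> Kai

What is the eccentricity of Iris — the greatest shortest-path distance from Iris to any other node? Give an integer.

5

Distances from Iris: Bob:2, Kai:4, Mei:5, Priya:1, Theo:3, Wiremu:3, Zane:4.
The largest is 5 (to Mei), so the eccentricity of Iris is 5.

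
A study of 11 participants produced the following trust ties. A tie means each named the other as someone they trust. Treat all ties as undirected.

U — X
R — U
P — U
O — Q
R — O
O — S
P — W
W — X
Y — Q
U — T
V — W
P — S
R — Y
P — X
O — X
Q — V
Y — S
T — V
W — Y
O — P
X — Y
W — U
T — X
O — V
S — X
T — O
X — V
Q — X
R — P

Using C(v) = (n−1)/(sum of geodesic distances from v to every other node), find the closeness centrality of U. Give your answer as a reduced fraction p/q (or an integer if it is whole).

Distances from U: O:2, P:1, Q:2, R:1, S:2, T:1, V:2, W:1, X:1, Y:2. Sum = 15.
n = 11, so closeness = 10/15 = 2/3.

2/3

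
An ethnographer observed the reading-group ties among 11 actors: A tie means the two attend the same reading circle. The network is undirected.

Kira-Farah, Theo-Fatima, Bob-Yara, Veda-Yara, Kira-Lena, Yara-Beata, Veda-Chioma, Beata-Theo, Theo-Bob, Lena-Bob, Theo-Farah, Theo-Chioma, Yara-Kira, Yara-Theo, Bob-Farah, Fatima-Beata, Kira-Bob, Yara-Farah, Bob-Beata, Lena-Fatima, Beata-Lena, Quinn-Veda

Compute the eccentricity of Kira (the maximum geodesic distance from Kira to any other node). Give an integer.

Distances from Kira: Beata:2, Bob:1, Chioma:3, Farah:1, Fatima:2, Lena:1, Quinn:3, Theo:2, Veda:2, Yara:1.
The largest is 3 (to Chioma and Quinn), so the eccentricity of Kira is 3.

3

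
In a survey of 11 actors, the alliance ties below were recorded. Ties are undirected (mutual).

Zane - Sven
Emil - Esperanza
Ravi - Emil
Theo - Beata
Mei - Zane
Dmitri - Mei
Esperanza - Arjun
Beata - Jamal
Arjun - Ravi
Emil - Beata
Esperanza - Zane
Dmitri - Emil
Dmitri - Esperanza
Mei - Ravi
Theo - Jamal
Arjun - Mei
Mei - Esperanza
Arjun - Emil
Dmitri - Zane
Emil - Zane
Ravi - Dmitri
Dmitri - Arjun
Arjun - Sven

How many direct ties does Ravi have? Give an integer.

4

Ravi is directly tied to Arjun, Dmitri, Emil, and Mei. That is 4 neighbors, so the degree of Ravi is 4.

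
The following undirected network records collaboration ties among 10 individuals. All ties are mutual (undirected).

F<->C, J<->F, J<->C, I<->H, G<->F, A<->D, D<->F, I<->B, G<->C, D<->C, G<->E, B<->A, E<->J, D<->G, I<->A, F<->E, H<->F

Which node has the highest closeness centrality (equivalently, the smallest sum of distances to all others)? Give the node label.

Farness (sum of distances to all others) for each node — A:17, B:23, C:16, D:14, E:19, F:13, G:16, H:16, I:19, J:19.
The smallest farness is 13, for F, so F has the highest closeness.

F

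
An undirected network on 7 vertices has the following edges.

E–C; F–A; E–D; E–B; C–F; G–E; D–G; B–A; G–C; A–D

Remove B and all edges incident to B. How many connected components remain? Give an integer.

B's neighbors (A and E) remain reachable from one another through other ties, so the rest of the network stays in one piece.

1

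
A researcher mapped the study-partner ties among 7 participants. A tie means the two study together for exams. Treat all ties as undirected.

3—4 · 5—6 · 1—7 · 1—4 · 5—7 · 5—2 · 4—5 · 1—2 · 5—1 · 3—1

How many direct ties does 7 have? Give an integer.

2

7 is directly tied to 1 and 5. That is 2 neighbors, so the degree of 7 is 2.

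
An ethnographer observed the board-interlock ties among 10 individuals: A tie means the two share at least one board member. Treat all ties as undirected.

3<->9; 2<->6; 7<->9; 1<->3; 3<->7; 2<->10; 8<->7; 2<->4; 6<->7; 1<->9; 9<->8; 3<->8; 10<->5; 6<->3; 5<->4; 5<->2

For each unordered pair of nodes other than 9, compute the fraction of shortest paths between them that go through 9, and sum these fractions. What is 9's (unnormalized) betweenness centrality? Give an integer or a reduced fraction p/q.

Pairs whose geodesics pass through 9 — 8–1: 1/2; 1–7: 1/2.
All other pairs contribute 0.
Summing the contributions gives betweenness(9) = 1.

1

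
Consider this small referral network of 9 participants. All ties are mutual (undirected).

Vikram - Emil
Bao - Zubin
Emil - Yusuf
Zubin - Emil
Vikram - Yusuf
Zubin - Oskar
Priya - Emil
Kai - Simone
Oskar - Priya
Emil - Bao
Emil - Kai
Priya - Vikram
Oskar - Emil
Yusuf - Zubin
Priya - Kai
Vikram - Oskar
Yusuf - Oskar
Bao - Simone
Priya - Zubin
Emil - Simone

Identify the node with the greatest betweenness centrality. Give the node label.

Unnormalized betweenness of each node: Bao:1/2, Emil:10, Kai:1/2, Oskar:1/2, Priya:7/4, Simone:1/2, Vikram:1/4, Yusuf:1/4, Zubin:7/4.
Emil has the largest value, 10, making it the main broker — the node through which the most shortest paths run.

Emil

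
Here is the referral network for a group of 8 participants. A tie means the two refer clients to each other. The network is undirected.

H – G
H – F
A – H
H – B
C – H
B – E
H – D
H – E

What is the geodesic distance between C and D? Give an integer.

2

One shortest route is C – H – D, which uses 2 edges, and C and D are not directly tied, so nothing shorter exists. So d(C,D) = 2.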